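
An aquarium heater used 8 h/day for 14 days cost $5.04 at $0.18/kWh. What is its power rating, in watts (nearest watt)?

250 W

Energy = $5.04 ÷ $0.18/kWh = 28 kWh
Runtime = 8 h/day × 14 days = 112 h
Power = 28 kWh ÷ 112 h = 0.25 kW = 250 W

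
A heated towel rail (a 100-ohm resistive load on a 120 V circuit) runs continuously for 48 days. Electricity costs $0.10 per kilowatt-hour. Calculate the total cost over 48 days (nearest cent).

Power = V²/R = 120²/100 = 144 W = 0.144 kW
Runtime = 24 h × 48 = 1152 h
Energy = 0.144 kW × 1152 h = 165.888 kWh
Cost = 165.888 kWh × $0.10/kWh = $16.59

$16.59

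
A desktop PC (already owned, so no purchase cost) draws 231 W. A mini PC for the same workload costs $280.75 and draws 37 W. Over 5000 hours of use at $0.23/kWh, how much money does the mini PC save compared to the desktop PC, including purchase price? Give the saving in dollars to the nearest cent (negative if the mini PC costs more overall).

desktop PC: $0.00 + (231/1000) kW × 5000 h × $0.23 = $0.00 + $265.65 = $265.65
mini PC: $280.75 + (37/1000) kW × 5000 h × $0.23 = $280.75 + $42.55 = $323.3
Saving = $265.65 − $323.3 = −$57.65

-$57.65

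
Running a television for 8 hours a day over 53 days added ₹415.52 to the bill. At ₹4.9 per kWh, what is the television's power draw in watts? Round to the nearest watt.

200 W

Energy = ₹415.52 ÷ ₹4.9/kWh = 84.8 kWh
Runtime = 8 h/day × 53 days = 424 h
Power = 84.8 kWh ÷ 424 h = 0.2 kW = 200 W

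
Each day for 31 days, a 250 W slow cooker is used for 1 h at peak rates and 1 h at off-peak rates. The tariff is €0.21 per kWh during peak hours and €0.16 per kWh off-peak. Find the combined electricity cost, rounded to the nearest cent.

€2.87

Peak energy = 0.25 kW × 1 h × 31 = 7.75 kWh
Off-peak energy = 0.25 kW × 1 h × 31 = 7.75 kWh
Cost = 7.75 × €0.21 + 7.75 × €0.16 = €1.6275 + €1.24 = €2.87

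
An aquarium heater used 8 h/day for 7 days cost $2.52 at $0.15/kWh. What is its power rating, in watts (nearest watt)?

Energy = $2.52 ÷ $0.15/kWh = 16.8 kWh
Runtime = 8 h/day × 7 days = 56 h
Power = 16.8 kWh ÷ 56 h = 0.3 kW = 300 W

300 W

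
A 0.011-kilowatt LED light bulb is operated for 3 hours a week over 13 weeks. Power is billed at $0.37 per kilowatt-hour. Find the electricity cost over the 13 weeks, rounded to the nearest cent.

$0.16

Runtime = 3 h/week × 13 weeks = 39 h
Energy = 0.011 kW × 39 h = 0.429 kWh
Cost = 0.429 kWh × $0.37/kWh = $0.16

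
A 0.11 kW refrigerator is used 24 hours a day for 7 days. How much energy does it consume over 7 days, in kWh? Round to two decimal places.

Runtime = 24 h × 7 = 168 h
Energy = 0.11 kW × 168 h = 18.48 kWh

18.48 kWh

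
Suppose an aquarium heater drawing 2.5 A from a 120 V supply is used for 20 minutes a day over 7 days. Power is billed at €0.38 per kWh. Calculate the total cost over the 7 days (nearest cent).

Power = 2.5 A × 120 V = 300 W = 0.3 kW
Runtime = 20 min × 7 = 140 min = 2.333333… h
Energy = 0.3 kW × 2.333333… h = 0.7 kWh
Cost = 0.7 kWh × €0.38/kWh = €0.27

€0.27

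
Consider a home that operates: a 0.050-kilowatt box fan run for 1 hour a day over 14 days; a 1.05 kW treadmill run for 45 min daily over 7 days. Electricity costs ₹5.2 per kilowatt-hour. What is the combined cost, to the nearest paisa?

box fan: Runtime = 1 h/day × 14 days = 14 h
box fan: 0.05 kW × 14 h = 0.7 kWh
treadmill: Runtime = 45 min × 7 = 315 min = 5.25 h
treadmill: 1.05 kW × 5.25 h = 5.5125 kWh
Total energy = 6.2125 kWh
Cost = 6.2125 × ₹5.2 = ₹32.31

₹32.31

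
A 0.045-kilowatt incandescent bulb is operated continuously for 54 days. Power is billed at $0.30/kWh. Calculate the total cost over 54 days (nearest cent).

Runtime = 24 h × 54 = 1296 h
Energy = 0.045 kW × 1296 h = 58.32 kWh
Cost = 58.32 kWh × $0.30/kWh = $17.50

$17.50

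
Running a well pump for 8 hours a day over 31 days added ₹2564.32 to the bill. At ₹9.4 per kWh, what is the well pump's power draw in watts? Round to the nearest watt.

1100 W

Energy = ₹2564.32 ÷ ₹9.4/kWh = 272.8 kWh
Runtime = 8 h/day × 31 days = 248 h
Power = 272.8 kWh ÷ 248 h = 1.1 kW = 1100 W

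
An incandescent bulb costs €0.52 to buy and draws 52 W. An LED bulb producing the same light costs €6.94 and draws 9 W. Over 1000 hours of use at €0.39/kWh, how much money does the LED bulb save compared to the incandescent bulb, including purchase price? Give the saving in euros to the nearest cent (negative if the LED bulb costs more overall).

incandescent bulb: €0.52 + (52/1000) kW × 1000 h × €0.39 = €0.52 + €20.28 = €20.8
LED bulb: €6.94 + (9/1000) kW × 1000 h × €0.39 = €6.94 + €3.51 = €10.45
Saving = €20.8 − €10.45 = €10.35

€10.35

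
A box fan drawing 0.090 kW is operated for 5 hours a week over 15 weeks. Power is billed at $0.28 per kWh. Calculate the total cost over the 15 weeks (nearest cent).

$1.89

Runtime = 5 h/week × 15 weeks = 75 h
Energy = 0.09 kW × 75 h = 6.75 kWh
Cost = 6.75 kWh × $0.28/kWh = $1.89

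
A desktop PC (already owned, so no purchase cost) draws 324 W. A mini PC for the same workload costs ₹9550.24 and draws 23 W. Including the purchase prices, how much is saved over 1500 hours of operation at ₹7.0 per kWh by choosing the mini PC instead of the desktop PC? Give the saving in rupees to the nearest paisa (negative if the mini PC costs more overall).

-₹6389.74

desktop PC: ₹0.00 + (324/1000) kW × 1500 h × ₹7.0 = ₹0.00 + ₹3402 = ₹3402
mini PC: ₹9550.24 + (23/1000) kW × 1500 h × ₹7.0 = ₹9550.24 + ₹241.5 = ₹9791.74
Saving = ₹3402 − ₹9791.74 = −₹6389.74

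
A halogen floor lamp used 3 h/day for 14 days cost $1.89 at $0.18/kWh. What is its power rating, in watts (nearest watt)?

Energy = $1.89 ÷ $0.18/kWh = 10.5 kWh
Runtime = 3 h/day × 14 days = 42 h
Power = 10.5 kWh ÷ 42 h = 0.25 kW = 250 W

250 W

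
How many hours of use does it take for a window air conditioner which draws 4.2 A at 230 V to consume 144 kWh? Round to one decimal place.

149.1 h

Power = 4.2 A × 230 V = 966 W = 0.966 kW
Hours = 144 kWh ÷ 0.966 kW = 149.1 h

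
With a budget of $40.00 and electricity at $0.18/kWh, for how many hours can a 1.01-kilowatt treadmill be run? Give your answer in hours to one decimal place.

Energy available = $40.00 ÷ $0.18/kWh = 222.2222 kWh
Hours = 222.2222 kWh ÷ 1.01 kW = 220.0 h

220.0 h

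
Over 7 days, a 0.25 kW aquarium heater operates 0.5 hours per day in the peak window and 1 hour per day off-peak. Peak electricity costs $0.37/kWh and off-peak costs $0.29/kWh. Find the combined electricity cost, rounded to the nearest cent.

Peak energy = 0.25 kW × 0.5 h × 7 = 0.875 kWh
Off-peak energy = 0.25 kW × 1 h × 7 = 1.75 kWh
Cost = 0.875 × $0.37 + 1.75 × $0.29 = $0.32375 + $0.5075 = $0.83

$0.83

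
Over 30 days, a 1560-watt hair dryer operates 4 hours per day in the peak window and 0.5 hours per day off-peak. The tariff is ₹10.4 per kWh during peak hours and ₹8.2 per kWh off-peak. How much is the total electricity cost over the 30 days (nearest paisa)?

₹2138.76

Peak energy = 1.56 kW × 4 h × 30 = 187.2 kWh
Off-peak energy = 1.56 kW × 0.5 h × 30 = 23.4 kWh
Cost = 187.2 × ₹10.4 + 23.4 × ₹8.2 = ₹1946.88 + ₹191.88 = ₹2138.76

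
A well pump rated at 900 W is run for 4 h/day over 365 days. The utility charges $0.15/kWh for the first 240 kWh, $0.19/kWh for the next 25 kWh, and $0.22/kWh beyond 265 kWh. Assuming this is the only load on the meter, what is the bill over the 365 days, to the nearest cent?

Runtime = 4 h/day × 365 days = 1460 h
Energy = 0.9 kW × 1460 h = 1314 kWh
Tier 1 (0–240 kWh): 240 × $0.15 = $36
Tier 2 (240–265 kWh): 25 × $0.19 = $4.75
Above 265 kWh: 1049 × $0.22 = $230.78
Bill = $271.53

$271.53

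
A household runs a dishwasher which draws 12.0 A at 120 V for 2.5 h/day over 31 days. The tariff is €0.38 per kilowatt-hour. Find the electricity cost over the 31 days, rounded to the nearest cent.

Power = 12.0 A × 120 V = 1440 W = 1.44 kW
Runtime = 2.5 h/day × 31 days = 77.5 h
Energy = 1.44 kW × 77.5 h = 111.6 kWh
Cost = 111.6 kWh × €0.38/kWh = €42.41

€42.41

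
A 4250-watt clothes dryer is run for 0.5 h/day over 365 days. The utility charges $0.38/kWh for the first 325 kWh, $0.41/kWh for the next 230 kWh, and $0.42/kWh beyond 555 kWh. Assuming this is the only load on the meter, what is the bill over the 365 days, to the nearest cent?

Runtime = 0.5 h/day × 365 days = 182.5 h
Energy = 4.25 kW × 182.5 h = 775.625 kWh
Tier 1 (0–325 kWh): 325 × $0.38 = $123.5
Tier 2 (325–555 kWh): 230 × $0.41 = $94.3
Above 555 kWh: 220.625 × $0.42 = $92.6625
Bill = $310.46

$310.46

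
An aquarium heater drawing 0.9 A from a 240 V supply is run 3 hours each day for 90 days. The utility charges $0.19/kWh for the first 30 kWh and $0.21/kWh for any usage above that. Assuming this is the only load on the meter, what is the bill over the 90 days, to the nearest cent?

$11.65

Power = 0.9 A × 240 V = 216 W = 0.216 kW
Runtime = 3 h/day × 90 days = 270 h
Energy = 0.216 kW × 270 h = 58.32 kWh
Tier 1 (0–30 kWh): 30 × $0.19 = $5.7
Above 30 kWh: 28.32 × $0.21 = $5.9472
Bill = $11.65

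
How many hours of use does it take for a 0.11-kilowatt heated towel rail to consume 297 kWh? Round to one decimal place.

Hours = 297 kWh ÷ 0.11 kW = 2700.0 h

2700.0 h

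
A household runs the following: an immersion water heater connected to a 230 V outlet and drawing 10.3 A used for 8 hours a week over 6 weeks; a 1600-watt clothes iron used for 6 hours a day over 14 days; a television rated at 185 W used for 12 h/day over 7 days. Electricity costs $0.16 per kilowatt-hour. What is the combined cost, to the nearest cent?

$42.18

immersion water heater: Power = 10.3 A × 230 V = 2369 W = 2.369 kW
immersion water heater: Runtime = 8 h/week × 6 weeks = 48 h
immersion water heater: 2.369 kW × 48 h = 113.712 kWh
clothes iron: Runtime = 6 h/day × 14 days = 84 h
clothes iron: 1.6 kW × 84 h = 134.4 kWh
television: Runtime = 12 h/day × 7 days = 84 h
television: 0.185 kW × 84 h = 15.54 kWh
Total energy = 263.652 kWh
Cost = 263.652 × $0.16 = $42.18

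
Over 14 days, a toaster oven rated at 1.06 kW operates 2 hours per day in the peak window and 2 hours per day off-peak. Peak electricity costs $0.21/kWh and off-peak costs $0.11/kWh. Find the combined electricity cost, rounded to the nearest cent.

$9.50

Peak energy = 1.06 kW × 2 h × 14 = 29.68 kWh
Off-peak energy = 1.06 kW × 2 h × 14 = 29.68 kWh
Cost = 29.68 × $0.21 + 29.68 × $0.11 = $6.2328 + $3.2648 = $9.50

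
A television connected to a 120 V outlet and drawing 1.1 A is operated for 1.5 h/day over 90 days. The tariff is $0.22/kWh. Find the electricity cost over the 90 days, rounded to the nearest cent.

Power = 1.1 A × 120 V = 132 W = 0.132 kW
Runtime = 1.5 h/day × 90 days = 135 h
Energy = 0.132 kW × 135 h = 17.82 kWh
Cost = 17.82 kWh × $0.22/kWh = $3.92

$3.92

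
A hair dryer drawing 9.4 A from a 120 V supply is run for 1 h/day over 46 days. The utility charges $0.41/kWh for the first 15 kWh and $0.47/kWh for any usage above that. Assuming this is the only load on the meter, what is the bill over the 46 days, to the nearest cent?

$23.49

Power = 9.4 A × 120 V = 1128 W = 1.128 kW
Runtime = 1 h/day × 46 days = 46 h
Energy = 1.128 kW × 46 h = 51.888 kWh
Tier 1 (0–15 kWh): 15 × $0.41 = $6.15
Above 15 kWh: 36.888 × $0.47 = $17.33736
Bill = $23.49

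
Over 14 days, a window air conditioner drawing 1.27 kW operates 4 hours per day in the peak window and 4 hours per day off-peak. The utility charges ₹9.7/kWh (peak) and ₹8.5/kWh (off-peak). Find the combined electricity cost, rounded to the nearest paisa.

₹1294.38

Peak energy = 1.27 kW × 4 h × 14 = 71.12 kWh
Off-peak energy = 1.27 kW × 4 h × 14 = 71.12 kWh
Cost = 71.12 × ₹9.7 + 71.12 × ₹8.5 = ₹689.864 + ₹604.52 = ₹1294.38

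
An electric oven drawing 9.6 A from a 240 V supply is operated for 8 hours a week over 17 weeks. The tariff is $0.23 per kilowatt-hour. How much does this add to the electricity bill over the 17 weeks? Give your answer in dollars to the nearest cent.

$72.07

Power = 9.6 A × 240 V = 2304 W = 2.304 kW
Runtime = 8 h/week × 17 weeks = 136 h
Energy = 2.304 kW × 136 h = 313.344 kWh
Cost = 313.344 kWh × $0.23/kWh = $72.07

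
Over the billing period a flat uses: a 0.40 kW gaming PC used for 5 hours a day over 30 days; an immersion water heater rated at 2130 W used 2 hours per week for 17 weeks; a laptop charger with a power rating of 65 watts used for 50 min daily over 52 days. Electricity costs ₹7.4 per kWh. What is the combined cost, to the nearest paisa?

₹1000.75

gaming PC: Runtime = 5 h/day × 30 days = 150 h
gaming PC: 0.4 kW × 150 h = 60 kWh
immersion water heater: Runtime = 2 h/week × 17 weeks = 34 h
immersion water heater: 2.13 kW × 34 h = 72.42 kWh
laptop charger: Runtime = 50 min × 52 = 2600 min = 43.333333… h
laptop charger: 0.065 kW × 43.333333… h = 2.816666… kWh
Total energy = 135.236666… kWh
Cost = 135.236666… × ₹7.4 = ₹1000.75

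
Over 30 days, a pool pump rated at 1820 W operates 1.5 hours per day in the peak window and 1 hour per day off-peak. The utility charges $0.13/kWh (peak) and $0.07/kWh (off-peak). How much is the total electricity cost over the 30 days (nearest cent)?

Peak energy = 1.82 kW × 1.5 h × 30 = 81.9 kWh
Off-peak energy = 1.82 kW × 1 h × 30 = 54.6 kWh
Cost = 81.9 × $0.13 + 54.6 × $0.07 = $10.647 + $3.822 = $14.47

$14.47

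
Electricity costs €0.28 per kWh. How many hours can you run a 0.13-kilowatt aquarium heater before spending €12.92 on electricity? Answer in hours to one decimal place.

354.9 h

Energy available = €12.92 ÷ €0.28/kWh = 46.1429 kWh
Hours = 46.1429 kWh ÷ 0.13 kW = 354.9 h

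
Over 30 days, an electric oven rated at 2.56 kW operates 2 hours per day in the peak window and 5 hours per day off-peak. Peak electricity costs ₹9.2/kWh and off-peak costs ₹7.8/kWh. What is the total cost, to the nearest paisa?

Peak energy = 2.56 kW × 2 h × 30 = 153.6 kWh
Off-peak energy = 2.56 kW × 5 h × 30 = 384 kWh
Cost = 153.6 × ₹9.2 + 384 × ₹7.8 = ₹1413.12 + ₹2995.2 = ₹4408.32

₹4408.32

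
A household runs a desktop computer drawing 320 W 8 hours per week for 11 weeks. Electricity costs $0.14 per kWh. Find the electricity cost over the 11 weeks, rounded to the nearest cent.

Runtime = 8 h/week × 11 weeks = 88 h
Energy = 0.32 kW × 88 h = 28.16 kWh
Cost = 28.16 kWh × $0.14/kWh = $3.94

$3.94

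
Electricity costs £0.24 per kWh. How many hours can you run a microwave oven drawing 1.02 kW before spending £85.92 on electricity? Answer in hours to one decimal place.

351.0 h

Energy available = £85.92 ÷ £0.24/kWh = 358 kWh
Hours = 358 kWh ÷ 1.02 kW = 351.0 h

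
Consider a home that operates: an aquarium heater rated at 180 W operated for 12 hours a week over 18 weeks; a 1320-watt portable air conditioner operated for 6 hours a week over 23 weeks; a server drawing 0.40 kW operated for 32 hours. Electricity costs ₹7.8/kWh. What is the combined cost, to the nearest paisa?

₹1823.95

aquarium heater: Runtime = 12 h/week × 18 weeks = 216 h
aquarium heater: 0.18 kW × 216 h = 38.88 kWh
portable air conditioner: Runtime = 6 h/week × 23 weeks = 138 h
portable air conditioner: 1.32 kW × 138 h = 182.16 kWh
server: 0.4 kW × 32 h = 12.8 kWh
Total energy = 233.84 kWh
Cost = 233.84 × ₹7.8 = ₹1823.95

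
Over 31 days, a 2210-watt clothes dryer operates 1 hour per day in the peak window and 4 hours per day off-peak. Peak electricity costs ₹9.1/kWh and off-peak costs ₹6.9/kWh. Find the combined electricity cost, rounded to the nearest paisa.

Peak energy = 2.21 kW × 1 h × 31 = 68.51 kWh
Off-peak energy = 2.21 kW × 4 h × 31 = 274.04 kWh
Cost = 68.51 × ₹9.1 + 274.04 × ₹6.9 = ₹623.441 + ₹1890.876 = ₹2514.32

₹2514.32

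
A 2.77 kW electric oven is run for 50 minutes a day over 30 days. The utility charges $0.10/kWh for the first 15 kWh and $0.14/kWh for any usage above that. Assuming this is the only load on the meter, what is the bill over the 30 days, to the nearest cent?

$9.10

Runtime = 50 min × 30 = 1500 min = 25 h
Energy = 2.77 kW × 25 h = 69.25 kWh
Tier 1 (0–15 kWh): 15 × $0.10 = $1.5
Above 15 kWh: 54.25 × $0.14 = $7.595
Bill = $9.10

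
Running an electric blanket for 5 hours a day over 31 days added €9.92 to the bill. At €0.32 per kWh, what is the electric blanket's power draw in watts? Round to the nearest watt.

200 W

Energy = €9.92 ÷ €0.32/kWh = 31 kWh
Runtime = 5 h/day × 31 days = 155 h
Power = 31 kWh ÷ 155 h = 0.2 kW = 200 W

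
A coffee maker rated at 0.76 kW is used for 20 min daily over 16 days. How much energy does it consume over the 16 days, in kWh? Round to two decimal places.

4.05 kWh

Runtime = 20 min × 16 = 320 min = 5.333333… h
Energy = 0.76 kW × 5.333333… h = 4.053333… kWh ≈ 4.05 kWh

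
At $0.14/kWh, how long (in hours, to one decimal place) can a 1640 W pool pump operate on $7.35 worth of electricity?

Energy available = $7.35 ÷ $0.14/kWh = 52.5 kWh
Hours = 52.5 kWh ÷ 1.64 kW = 32.0 h

32.0 h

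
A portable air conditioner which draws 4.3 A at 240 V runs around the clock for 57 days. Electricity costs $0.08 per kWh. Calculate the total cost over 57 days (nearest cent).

$112.94

Power = 4.3 A × 240 V = 1032 W = 1.032 kW
Runtime = 24 h × 57 = 1368 h
Energy = 1.032 kW × 1368 h = 1411.776 kWh
Cost = 1411.776 kWh × $0.08/kWh = $112.94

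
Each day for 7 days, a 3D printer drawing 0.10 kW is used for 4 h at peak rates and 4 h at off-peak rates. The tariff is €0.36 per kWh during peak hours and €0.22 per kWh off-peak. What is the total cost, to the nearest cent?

€1.62

Peak energy = 0.1 kW × 4 h × 7 = 2.8 kWh
Off-peak energy = 0.1 kW × 4 h × 7 = 2.8 kWh
Cost = 2.8 × €0.36 + 2.8 × €0.22 = €1.008 + €0.616 = €1.62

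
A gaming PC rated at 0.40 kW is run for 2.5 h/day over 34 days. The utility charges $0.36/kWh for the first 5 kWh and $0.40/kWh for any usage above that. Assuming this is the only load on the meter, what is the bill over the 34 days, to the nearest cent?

$13.40

Runtime = 2.5 h/day × 34 days = 85 h
Energy = 0.4 kW × 85 h = 34 kWh
Tier 1 (0–5 kWh): 5 × $0.36 = $1.8
Above 5 kWh: 29 × $0.40 = $11.6
Bill = $13.40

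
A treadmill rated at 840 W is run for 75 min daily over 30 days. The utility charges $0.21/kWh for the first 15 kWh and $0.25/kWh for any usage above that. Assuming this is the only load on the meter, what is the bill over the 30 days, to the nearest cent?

Runtime = 75 min × 30 = 2250 min = 37.5 h
Energy = 0.84 kW × 37.5 h = 31.5 kWh
Tier 1 (0–15 kWh): 15 × $0.21 = $3.15
Above 15 kWh: 16.5 × $0.25 = $4.125
Bill = $7.28

$7.28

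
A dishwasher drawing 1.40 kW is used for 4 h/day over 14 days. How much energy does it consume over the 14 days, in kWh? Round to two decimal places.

78.40 kWh

Runtime = 4 h/day × 14 days = 56 h
Energy = 1.4 kW × 56 h = 78.4 kWh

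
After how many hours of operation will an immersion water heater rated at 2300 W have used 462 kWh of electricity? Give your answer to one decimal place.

200.9 h

Hours = 462 kWh ÷ 2.3 kW = 200.9 h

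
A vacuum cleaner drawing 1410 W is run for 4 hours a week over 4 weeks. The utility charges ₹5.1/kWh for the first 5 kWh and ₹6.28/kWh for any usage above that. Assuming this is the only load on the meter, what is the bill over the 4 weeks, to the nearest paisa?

₹135.78

Runtime = 4 h/week × 4 weeks = 16 h
Energy = 1.41 kW × 16 h = 22.56 kWh
Tier 1 (0–5 kWh): 5 × ₹5.1 = ₹25.5
Above 5 kWh: 17.56 × ₹6.28 = ₹110.2768
Bill = ₹135.78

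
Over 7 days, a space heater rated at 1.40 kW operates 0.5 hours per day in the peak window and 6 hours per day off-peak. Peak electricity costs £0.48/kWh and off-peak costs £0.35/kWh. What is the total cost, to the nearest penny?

Peak energy = 1.4 kW × 0.5 h × 7 = 4.9 kWh
Off-peak energy = 1.4 kW × 6 h × 7 = 58.8 kWh
Cost = 4.9 × £0.48 + 58.8 × £0.35 = £2.352 + £20.58 = £22.93

£22.93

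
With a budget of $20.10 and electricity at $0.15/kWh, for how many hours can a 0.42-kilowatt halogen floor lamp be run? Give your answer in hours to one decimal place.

Energy available = $20.10 ÷ $0.15/kWh = 134 kWh
Hours = 134 kWh ÷ 0.42 kW = 319.0 h

319.0 h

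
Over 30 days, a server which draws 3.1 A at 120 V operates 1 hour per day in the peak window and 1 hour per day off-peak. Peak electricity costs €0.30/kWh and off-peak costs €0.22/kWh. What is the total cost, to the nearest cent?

€5.80

Power = 3.1 A × 120 V = 372 W = 0.372 kW
Peak energy = 0.372 kW × 1 h × 30 = 11.16 kWh
Off-peak energy = 0.372 kW × 1 h × 30 = 11.16 kWh
Cost = 11.16 × €0.30 + 11.16 × €0.22 = €3.348 + €2.4552 = €5.80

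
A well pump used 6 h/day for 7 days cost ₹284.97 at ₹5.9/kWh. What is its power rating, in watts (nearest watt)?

1150 W

Energy = ₹284.97 ÷ ₹5.9/kWh = 48.3 kWh
Runtime = 6 h/day × 7 days = 42 h
Power = 48.3 kWh ÷ 42 h = 1.15 kW = 1150 W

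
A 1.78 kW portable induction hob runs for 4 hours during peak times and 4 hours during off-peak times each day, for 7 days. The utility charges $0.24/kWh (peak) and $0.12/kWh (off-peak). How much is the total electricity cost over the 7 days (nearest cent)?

$17.94

Peak energy = 1.78 kW × 4 h × 7 = 49.84 kWh
Off-peak energy = 1.78 kW × 4 h × 7 = 49.84 kWh
Cost = 49.84 × $0.24 + 49.84 × $0.12 = $11.9616 + $5.9808 = $17.94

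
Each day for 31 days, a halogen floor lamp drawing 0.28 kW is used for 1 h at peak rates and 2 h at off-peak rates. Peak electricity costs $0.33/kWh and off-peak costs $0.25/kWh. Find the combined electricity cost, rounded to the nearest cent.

$7.20

Peak energy = 0.28 kW × 1 h × 31 = 8.68 kWh
Off-peak energy = 0.28 kW × 2 h × 31 = 17.36 kWh
Cost = 8.68 × $0.33 + 17.36 × $0.25 = $2.8644 + $4.34 = $7.20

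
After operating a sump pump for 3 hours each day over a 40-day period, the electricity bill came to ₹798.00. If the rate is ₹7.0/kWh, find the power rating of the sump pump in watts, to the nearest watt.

Energy = ₹798.00 ÷ ₹7.0/kWh = 114 kWh
Runtime = 3 h/day × 40 days = 120 h
Power = 114 kWh ÷ 120 h = 0.95 kW = 950 W

950 W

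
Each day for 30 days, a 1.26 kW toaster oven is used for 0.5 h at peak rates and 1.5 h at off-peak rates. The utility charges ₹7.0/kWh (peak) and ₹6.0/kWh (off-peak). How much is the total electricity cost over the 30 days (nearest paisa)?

₹472.50

Peak energy = 1.26 kW × 0.5 h × 30 = 18.9 kWh
Off-peak energy = 1.26 kW × 1.5 h × 30 = 56.7 kWh
Cost = 18.9 × ₹7.0 + 56.7 × ₹6.0 = ₹132.3 + ₹340.2 = ₹472.50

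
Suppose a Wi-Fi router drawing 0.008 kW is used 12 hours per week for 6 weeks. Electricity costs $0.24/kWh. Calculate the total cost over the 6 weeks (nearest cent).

Runtime = 12 h/week × 6 weeks = 72 h
Energy = 0.008 kW × 72 h = 0.576 kWh
Cost = 0.576 kWh × $0.24/kWh = $0.14

$0.14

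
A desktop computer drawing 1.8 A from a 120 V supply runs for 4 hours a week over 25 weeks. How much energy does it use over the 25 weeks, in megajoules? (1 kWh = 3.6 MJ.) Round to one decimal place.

Power = 1.8 A × 120 V = 216 W = 0.216 kW
Runtime = 4 h/week × 25 weeks = 100 h
Energy = 0.216 kW × 100 h = 21.6 kWh
= 21.6 × 3.6 MJ = 77.8 MJ

77.8 MJ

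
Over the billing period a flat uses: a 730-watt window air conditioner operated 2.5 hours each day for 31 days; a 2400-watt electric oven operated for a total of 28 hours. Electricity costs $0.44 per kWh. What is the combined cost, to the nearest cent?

$54.46

window air conditioner: Runtime = 2.5 h/day × 31 days = 77.5 h
window air conditioner: 0.73 kW × 77.5 h = 56.575 kWh
electric oven: 2.4 kW × 28 h = 67.2 kWh
Total energy = 123.775 kWh
Cost = 123.775 × $0.44 = $54.46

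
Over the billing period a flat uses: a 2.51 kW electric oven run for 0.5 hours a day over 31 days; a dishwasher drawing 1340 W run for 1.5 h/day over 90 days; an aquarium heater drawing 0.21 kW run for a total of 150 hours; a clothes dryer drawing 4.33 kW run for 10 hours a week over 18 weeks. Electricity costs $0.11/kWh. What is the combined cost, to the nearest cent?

$113.38

electric oven: Runtime = 0.5 h/day × 31 days = 15.5 h
electric oven: 2.51 kW × 15.5 h = 38.905 kWh
dishwasher: Runtime = 1.5 h/day × 90 days = 135 h
dishwasher: 1.34 kW × 135 h = 180.9 kWh
aquarium heater: 0.21 kW × 150 h = 31.5 kWh
clothes dryer: Runtime = 10 h/week × 18 weeks = 180 h
clothes dryer: 4.33 kW × 180 h = 779.4 kWh
Total energy = 1030.705 kWh
Cost = 1030.705 × $0.11 = $113.38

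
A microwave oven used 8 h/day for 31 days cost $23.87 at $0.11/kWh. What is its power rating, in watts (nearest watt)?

Energy = $23.87 ÷ $0.11/kWh = 217 kWh
Runtime = 8 h/day × 31 days = 248 h
Power = 217 kWh ÷ 248 h = 0.875 kW = 875 W

875 W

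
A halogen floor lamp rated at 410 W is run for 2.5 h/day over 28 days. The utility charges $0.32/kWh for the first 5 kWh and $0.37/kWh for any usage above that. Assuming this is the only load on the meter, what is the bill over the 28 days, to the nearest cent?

$10.37

Runtime = 2.5 h/day × 28 days = 70 h
Energy = 0.41 kW × 70 h = 28.7 kWh
Tier 1 (0–5 kWh): 5 × $0.32 = $1.6
Above 5 kWh: 23.7 × $0.37 = $8.769
Bill = $10.37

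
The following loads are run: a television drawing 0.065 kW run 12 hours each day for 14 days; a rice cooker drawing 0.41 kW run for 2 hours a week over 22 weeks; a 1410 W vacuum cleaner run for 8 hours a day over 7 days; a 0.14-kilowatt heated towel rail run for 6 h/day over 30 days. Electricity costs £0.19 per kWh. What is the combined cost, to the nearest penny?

£25.29

television: Runtime = 12 h/day × 14 days = 168 h
television: 0.065 kW × 168 h = 10.92 kWh
rice cooker: Runtime = 2 h/week × 22 weeks = 44 h
rice cooker: 0.41 kW × 44 h = 18.04 kWh
vacuum cleaner: Runtime = 8 h/day × 7 days = 56 h
vacuum cleaner: 1.41 kW × 56 h = 78.96 kWh
heated towel rail: Runtime = 6 h/day × 30 days = 180 h
heated towel rail: 0.14 kW × 180 h = 25.2 kWh
Total energy = 133.12 kWh
Cost = 133.12 × £0.19 = £25.29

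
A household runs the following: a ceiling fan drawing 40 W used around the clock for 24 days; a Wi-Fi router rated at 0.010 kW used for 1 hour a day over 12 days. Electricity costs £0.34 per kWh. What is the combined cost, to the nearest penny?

£7.87

ceiling fan: Runtime = 24 h × 24 = 576 h
ceiling fan: 0.04 kW × 576 h = 23.04 kWh
Wi-Fi router: Runtime = 1 h/day × 12 days = 12 h
Wi-Fi router: 0.01 kW × 12 h = 0.12 kWh
Total energy = 23.16 kWh
Cost = 23.16 × £0.34 = £7.87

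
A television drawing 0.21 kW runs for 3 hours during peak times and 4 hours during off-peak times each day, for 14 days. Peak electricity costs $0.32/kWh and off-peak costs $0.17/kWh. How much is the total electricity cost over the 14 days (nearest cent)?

$4.82

Peak energy = 0.21 kW × 3 h × 14 = 8.82 kWh
Off-peak energy = 0.21 kW × 4 h × 14 = 11.76 kWh
Cost = 8.82 × $0.32 + 11.76 × $0.17 = $2.8224 + $1.9992 = $4.82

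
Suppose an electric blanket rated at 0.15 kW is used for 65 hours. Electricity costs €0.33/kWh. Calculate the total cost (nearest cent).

Energy = 0.15 kW × 65 h = 9.75 kWh
Cost = 9.75 kWh × €0.33/kWh = €3.22

€3.22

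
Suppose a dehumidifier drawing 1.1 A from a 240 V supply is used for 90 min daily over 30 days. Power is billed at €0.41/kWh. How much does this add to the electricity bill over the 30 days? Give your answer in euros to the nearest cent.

€4.87

Power = 1.1 A × 240 V = 264 W = 0.264 kW
Runtime = 90 min × 30 = 2700 min = 45 h
Energy = 0.264 kW × 45 h = 11.88 kWh
Cost = 11.88 kWh × €0.41/kWh = €4.87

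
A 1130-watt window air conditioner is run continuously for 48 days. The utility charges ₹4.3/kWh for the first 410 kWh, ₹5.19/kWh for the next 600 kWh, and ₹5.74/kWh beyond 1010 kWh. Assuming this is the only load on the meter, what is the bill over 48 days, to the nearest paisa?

Runtime = 24 h × 48 = 1152 h
Energy = 1.13 kW × 1152 h = 1301.76 kWh
Tier 1 (0–410 kWh): 410 × ₹4.3 = ₹1763
Tier 2 (410–1010 kWh): 600 × ₹5.19 = ₹3114
Above 1010 kWh: 291.76 × ₹5.74 = ₹1674.7024
Bill = ₹6551.70

₹6551.70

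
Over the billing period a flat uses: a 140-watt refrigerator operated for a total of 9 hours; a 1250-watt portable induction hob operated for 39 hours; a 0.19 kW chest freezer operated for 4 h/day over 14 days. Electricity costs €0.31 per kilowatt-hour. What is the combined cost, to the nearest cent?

€18.80

refrigerator: 0.14 kW × 9 h = 1.26 kWh
portable induction hob: 1.25 kW × 39 h = 48.75 kWh
chest freezer: Runtime = 4 h/day × 14 days = 56 h
chest freezer: 0.19 kW × 56 h = 10.64 kWh
Total energy = 60.65 kWh
Cost = 60.65 × €0.31 = €18.80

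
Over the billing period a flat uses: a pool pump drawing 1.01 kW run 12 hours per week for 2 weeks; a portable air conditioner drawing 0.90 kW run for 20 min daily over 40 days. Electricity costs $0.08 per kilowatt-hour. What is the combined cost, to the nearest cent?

pool pump: Runtime = 12 h/week × 2 weeks = 24 h
pool pump: 1.01 kW × 24 h = 24.24 kWh
portable air conditioner: Runtime = 20 min × 40 = 800 min = 13.333333… h
portable air conditioner: 0.9 kW × 13.333333… h = 12 kWh
Total energy = 36.24 kWh
Cost = 36.24 × $0.08 = $2.90

$2.90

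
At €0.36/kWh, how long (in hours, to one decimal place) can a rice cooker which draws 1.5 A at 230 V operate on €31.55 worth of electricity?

Power = 1.5 A × 230 V = 345 W = 0.345 kW
Energy available = €31.55 ÷ €0.36/kWh = 87.6389 kWh
Hours = 87.6389 kWh ÷ 0.345 kW = 254.0 h

254.0 h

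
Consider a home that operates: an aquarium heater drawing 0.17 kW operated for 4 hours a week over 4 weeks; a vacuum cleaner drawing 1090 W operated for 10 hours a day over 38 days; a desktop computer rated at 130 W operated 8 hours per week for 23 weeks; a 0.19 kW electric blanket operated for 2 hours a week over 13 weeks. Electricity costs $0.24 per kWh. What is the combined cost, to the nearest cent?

aquarium heater: Runtime = 4 h/week × 4 weeks = 16 h
aquarium heater: 0.17 kW × 16 h = 2.72 kWh
vacuum cleaner: Runtime = 10 h/day × 38 days = 380 h
vacuum cleaner: 1.09 kW × 380 h = 414.2 kWh
desktop computer: Runtime = 8 h/week × 23 weeks = 184 h
desktop computer: 0.13 kW × 184 h = 23.92 kWh
electric blanket: Runtime = 2 h/week × 13 weeks = 26 h
electric blanket: 0.19 kW × 26 h = 4.94 kWh
Total energy = 445.78 kWh
Cost = 445.78 × $0.24 = $106.99

$106.99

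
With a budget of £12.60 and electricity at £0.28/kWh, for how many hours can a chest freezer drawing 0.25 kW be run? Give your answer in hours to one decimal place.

180.0 h

Energy available = £12.60 ÷ £0.28/kWh = 45 kWh
Hours = 45 kWh ÷ 0.25 kW = 180.0 h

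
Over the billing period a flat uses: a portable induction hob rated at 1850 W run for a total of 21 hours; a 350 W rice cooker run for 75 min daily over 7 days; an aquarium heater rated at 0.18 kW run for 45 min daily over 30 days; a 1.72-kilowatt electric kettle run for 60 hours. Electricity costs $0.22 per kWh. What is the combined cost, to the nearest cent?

portable induction hob: 1.85 kW × 21 h = 38.85 kWh
rice cooker: Runtime = 75 min × 7 = 525 min = 8.75 h
rice cooker: 0.35 kW × 8.75 h = 3.0625 kWh
aquarium heater: Runtime = 45 min × 30 = 1350 min = 22.5 h
aquarium heater: 0.18 kW × 22.5 h = 4.05 kWh
electric kettle: 1.72 kW × 60 h = 103.2 kWh
Total energy = 149.1625 kWh
Cost = 149.1625 × $0.22 = $32.82

$32.82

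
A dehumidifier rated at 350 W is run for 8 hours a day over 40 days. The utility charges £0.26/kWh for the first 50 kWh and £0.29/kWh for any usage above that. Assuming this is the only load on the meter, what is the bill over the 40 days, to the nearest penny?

Runtime = 8 h/day × 40 days = 320 h
Energy = 0.35 kW × 320 h = 112 kWh
Tier 1 (0–50 kWh): 50 × £0.26 = £13
Above 50 kWh: 62 × £0.29 = £17.98
Bill = £30.98

£30.98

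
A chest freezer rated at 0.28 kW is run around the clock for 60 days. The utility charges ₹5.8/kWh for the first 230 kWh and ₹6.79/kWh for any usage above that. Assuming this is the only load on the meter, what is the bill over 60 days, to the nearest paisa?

₹2510.03

Runtime = 24 h × 60 = 1440 h
Energy = 0.28 kW × 1440 h = 403.2 kWh
Tier 1 (0–230 kWh): 230 × ₹5.8 = ₹1334
Above 230 kWh: 173.2 × ₹6.79 = ₹1176.028
Bill = ₹2510.03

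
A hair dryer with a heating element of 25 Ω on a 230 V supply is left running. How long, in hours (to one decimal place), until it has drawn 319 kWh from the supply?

150.8 h

Power = V²/R = 230²/25 = 2116 W = 2.116 kW
Hours = 319 kWh ÷ 2.116 kW = 150.8 h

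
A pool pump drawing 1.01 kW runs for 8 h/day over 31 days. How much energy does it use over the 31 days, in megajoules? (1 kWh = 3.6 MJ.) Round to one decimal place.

901.7 MJ

Runtime = 8 h/day × 31 days = 248 h
Energy = 1.01 kW × 248 h = 250.48 kWh
= 250.48 × 3.6 MJ = 901.7 MJ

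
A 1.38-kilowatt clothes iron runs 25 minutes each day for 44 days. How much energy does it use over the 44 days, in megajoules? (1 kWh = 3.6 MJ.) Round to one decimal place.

91.1 MJ

Runtime = 25 min × 44 = 1100 min = 18.333333… h
Energy = 1.38 kW × 18.333333… h = 25.3 kWh
= 25.3 × 3.6 MJ = 91.1 MJ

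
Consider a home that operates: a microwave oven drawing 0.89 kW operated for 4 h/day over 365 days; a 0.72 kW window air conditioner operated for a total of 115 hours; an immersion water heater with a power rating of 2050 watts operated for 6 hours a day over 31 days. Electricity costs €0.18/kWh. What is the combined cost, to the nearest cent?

€317.43

microwave oven: Runtime = 4 h/day × 365 days = 1460 h
microwave oven: 0.89 kW × 1460 h = 1299.4 kWh
window air conditioner: 0.72 kW × 115 h = 82.8 kWh
immersion water heater: Runtime = 6 h/day × 31 days = 186 h
immersion water heater: 2.05 kW × 186 h = 381.3 kWh
Total energy = 1763.5 kWh
Cost = 1763.5 × €0.18 = €317.43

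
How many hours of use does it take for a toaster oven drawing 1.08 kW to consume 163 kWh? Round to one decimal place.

Hours = 163 kWh ÷ 1.08 kW = 150.9 h

150.9 h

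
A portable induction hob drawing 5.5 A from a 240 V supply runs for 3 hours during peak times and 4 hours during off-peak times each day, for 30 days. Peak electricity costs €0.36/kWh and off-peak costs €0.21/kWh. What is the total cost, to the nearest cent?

€76.03

Power = 5.5 A × 240 V = 1320 W = 1.32 kW
Peak energy = 1.32 kW × 3 h × 30 = 118.8 kWh
Off-peak energy = 1.32 kW × 4 h × 30 = 158.4 kWh
Cost = 118.8 × €0.36 + 158.4 × €0.21 = €42.768 + €33.264 = €76.03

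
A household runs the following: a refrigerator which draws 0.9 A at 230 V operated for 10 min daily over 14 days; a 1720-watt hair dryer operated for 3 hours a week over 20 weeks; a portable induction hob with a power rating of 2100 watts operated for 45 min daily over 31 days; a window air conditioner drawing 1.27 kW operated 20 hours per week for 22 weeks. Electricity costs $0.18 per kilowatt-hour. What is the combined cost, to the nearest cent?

$128.04

refrigerator: Power = 0.9 A × 230 V = 207 W = 0.207 kW
refrigerator: Runtime = 10 min × 14 = 140 min = 2.333333… h
refrigerator: 0.207 kW × 2.333333… h = 0.483 kWh
hair dryer: Runtime = 3 h/week × 20 weeks = 60 h
hair dryer: 1.72 kW × 60 h = 103.2 kWh
portable induction hob: Runtime = 45 min × 31 = 1395 min = 23.25 h
portable induction hob: 2.1 kW × 23.25 h = 48.825 kWh
window air conditioner: Runtime = 20 h/week × 22 weeks = 440 h
window air conditioner: 1.27 kW × 440 h = 558.8 kWh
Total energy = 711.308 kWh
Cost = 711.308 × $0.18 = $128.04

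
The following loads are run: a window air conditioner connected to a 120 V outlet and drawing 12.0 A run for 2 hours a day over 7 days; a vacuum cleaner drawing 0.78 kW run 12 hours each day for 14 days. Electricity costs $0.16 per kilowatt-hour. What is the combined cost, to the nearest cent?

window air conditioner: Power = 12.0 A × 120 V = 1440 W = 1.44 kW
window air conditioner: Runtime = 2 h/day × 7 days = 14 h
window air conditioner: 1.44 kW × 14 h = 20.16 kWh
vacuum cleaner: Runtime = 12 h/day × 14 days = 168 h
vacuum cleaner: 0.78 kW × 168 h = 131.04 kWh
Total energy = 151.2 kWh
Cost = 151.2 × $0.16 = $24.19

$24.19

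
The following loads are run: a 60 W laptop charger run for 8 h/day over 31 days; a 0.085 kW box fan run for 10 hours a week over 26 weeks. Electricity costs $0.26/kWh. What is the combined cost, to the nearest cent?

$9.61

laptop charger: Runtime = 8 h/day × 31 days = 248 h
laptop charger: 0.06 kW × 248 h = 14.88 kWh
box fan: Runtime = 10 h/week × 26 weeks = 260 h
box fan: 0.085 kW × 260 h = 22.1 kWh
Total energy = 36.98 kWh
Cost = 36.98 × $0.26 = $9.61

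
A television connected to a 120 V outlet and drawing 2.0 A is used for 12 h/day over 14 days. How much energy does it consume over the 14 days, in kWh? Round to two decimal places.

40.32 kWh

Power = 2.0 A × 120 V = 240 W = 0.24 kW
Runtime = 12 h/day × 14 days = 168 h
Energy = 0.24 kW × 168 h = 40.32 kWh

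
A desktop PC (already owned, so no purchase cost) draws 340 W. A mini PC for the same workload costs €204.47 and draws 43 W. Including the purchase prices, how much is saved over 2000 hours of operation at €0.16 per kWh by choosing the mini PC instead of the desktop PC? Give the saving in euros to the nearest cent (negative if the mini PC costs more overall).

desktop PC: €0.00 + (340/1000) kW × 2000 h × €0.16 = €0.00 + €108.8 = €108.8
mini PC: €204.47 + (43/1000) kW × 2000 h × €0.16 = €204.47 + €13.76 = €218.23
Saving = €108.8 − €218.23 = −€109.43

-€109.43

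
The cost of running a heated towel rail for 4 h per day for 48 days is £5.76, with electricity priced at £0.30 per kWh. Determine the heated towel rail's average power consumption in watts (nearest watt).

100 W

Energy = £5.76 ÷ £0.30/kWh = 19.2 kWh
Runtime = 4 h/day × 48 days = 192 h
Power = 19.2 kWh ÷ 192 h = 0.1 kW = 100 W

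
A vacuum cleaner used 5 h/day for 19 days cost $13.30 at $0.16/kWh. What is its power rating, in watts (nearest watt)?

Energy = $13.30 ÷ $0.16/kWh = 83.125 kWh
Runtime = 5 h/day × 19 days = 95 h
Power = 83.125 kWh ÷ 95 h = 0.875 kW = 875 W

875 W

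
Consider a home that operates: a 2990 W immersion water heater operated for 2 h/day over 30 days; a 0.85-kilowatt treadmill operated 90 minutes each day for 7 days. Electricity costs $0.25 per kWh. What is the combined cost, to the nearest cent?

$47.08

immersion water heater: Runtime = 2 h/day × 30 days = 60 h
immersion water heater: 2.99 kW × 60 h = 179.4 kWh
treadmill: Runtime = 90 min × 7 = 630 min = 10.5 h
treadmill: 0.85 kW × 10.5 h = 8.925 kWh
Total energy = 188.325 kWh
Cost = 188.325 × $0.25 = $47.08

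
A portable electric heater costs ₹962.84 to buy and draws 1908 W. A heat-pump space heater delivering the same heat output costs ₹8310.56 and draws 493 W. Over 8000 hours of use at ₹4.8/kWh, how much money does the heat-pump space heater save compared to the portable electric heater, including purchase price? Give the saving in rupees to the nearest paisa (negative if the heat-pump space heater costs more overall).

portable electric heater: ₹962.84 + (1908/1000) kW × 8000 h × ₹4.8 = ₹962.84 + ₹73267.2 = ₹74230.04
heat-pump space heater: ₹8310.56 + (493/1000) kW × 8000 h × ₹4.8 = ₹8310.56 + ₹18931.2 = ₹27241.76
Saving = ₹74230.04 − ₹27241.76 = ₹46988.28

₹46988.28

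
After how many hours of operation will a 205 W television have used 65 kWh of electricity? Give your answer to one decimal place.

Hours = 65 kWh ÷ 0.205 kW = 317.1 h

317.1 h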